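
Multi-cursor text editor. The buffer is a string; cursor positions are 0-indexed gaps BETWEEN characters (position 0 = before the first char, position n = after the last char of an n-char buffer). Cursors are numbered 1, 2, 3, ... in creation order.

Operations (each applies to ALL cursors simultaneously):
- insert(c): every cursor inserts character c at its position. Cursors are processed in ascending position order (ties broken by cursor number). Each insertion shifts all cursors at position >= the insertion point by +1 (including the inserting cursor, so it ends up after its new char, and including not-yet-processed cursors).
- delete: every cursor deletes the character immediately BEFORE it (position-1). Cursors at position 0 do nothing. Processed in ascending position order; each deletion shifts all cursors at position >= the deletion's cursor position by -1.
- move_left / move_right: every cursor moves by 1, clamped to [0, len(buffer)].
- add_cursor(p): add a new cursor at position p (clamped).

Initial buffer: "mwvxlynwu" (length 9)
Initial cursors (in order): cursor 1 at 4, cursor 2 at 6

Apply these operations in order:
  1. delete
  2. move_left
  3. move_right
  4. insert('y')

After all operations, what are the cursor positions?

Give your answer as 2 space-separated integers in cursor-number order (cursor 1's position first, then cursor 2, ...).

Answer: 4 6

Derivation:
After op 1 (delete): buffer="mwvlnwu" (len 7), cursors c1@3 c2@4, authorship .......
After op 2 (move_left): buffer="mwvlnwu" (len 7), cursors c1@2 c2@3, authorship .......
After op 3 (move_right): buffer="mwvlnwu" (len 7), cursors c1@3 c2@4, authorship .......
After op 4 (insert('y')): buffer="mwvylynwu" (len 9), cursors c1@4 c2@6, authorship ...1.2...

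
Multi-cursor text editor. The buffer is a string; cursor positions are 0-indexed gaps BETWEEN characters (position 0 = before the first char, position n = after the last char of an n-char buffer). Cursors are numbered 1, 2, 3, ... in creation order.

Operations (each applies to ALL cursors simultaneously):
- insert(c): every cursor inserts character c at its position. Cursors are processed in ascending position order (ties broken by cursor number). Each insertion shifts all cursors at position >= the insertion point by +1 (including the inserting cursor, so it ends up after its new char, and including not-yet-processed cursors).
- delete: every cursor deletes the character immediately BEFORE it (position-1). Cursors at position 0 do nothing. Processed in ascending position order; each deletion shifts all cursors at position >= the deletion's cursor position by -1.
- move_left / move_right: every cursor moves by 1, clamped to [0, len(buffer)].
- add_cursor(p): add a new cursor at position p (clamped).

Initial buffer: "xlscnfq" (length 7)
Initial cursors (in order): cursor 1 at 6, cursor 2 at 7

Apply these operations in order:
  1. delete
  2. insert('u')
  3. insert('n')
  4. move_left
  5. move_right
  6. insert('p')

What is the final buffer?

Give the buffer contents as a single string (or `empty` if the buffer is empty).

Answer: xlscnuunnpp

Derivation:
After op 1 (delete): buffer="xlscn" (len 5), cursors c1@5 c2@5, authorship .....
After op 2 (insert('u')): buffer="xlscnuu" (len 7), cursors c1@7 c2@7, authorship .....12
After op 3 (insert('n')): buffer="xlscnuunn" (len 9), cursors c1@9 c2@9, authorship .....1212
After op 4 (move_left): buffer="xlscnuunn" (len 9), cursors c1@8 c2@8, authorship .....1212
After op 5 (move_right): buffer="xlscnuunn" (len 9), cursors c1@9 c2@9, authorship .....1212
After op 6 (insert('p')): buffer="xlscnuunnpp" (len 11), cursors c1@11 c2@11, authorship .....121212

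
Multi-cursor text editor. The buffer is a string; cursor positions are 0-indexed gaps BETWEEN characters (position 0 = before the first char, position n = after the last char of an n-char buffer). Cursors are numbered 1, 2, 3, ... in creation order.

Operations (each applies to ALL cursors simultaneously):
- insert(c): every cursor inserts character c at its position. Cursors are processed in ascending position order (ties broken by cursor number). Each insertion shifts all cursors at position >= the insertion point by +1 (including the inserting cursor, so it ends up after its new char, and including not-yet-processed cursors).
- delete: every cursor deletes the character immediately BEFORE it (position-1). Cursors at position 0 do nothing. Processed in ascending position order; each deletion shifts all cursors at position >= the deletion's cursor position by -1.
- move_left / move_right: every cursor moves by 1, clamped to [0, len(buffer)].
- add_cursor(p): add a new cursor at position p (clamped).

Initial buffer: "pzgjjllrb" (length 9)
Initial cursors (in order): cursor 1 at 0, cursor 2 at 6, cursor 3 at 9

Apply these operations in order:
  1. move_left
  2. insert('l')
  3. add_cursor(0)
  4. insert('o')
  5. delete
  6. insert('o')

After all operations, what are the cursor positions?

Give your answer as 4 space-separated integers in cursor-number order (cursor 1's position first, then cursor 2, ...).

After op 1 (move_left): buffer="pzgjjllrb" (len 9), cursors c1@0 c2@5 c3@8, authorship .........
After op 2 (insert('l')): buffer="lpzgjjlllrlb" (len 12), cursors c1@1 c2@7 c3@11, authorship 1.....2...3.
After op 3 (add_cursor(0)): buffer="lpzgjjlllrlb" (len 12), cursors c4@0 c1@1 c2@7 c3@11, authorship 1.....2...3.
After op 4 (insert('o')): buffer="olopzgjjlollrlob" (len 16), cursors c4@1 c1@3 c2@10 c3@15, authorship 411.....22...33.
After op 5 (delete): buffer="lpzgjjlllrlb" (len 12), cursors c4@0 c1@1 c2@7 c3@11, authorship 1.....2...3.
After op 6 (insert('o')): buffer="olopzgjjlollrlob" (len 16), cursors c4@1 c1@3 c2@10 c3@15, authorship 411.....22...33.

Answer: 3 10 15 1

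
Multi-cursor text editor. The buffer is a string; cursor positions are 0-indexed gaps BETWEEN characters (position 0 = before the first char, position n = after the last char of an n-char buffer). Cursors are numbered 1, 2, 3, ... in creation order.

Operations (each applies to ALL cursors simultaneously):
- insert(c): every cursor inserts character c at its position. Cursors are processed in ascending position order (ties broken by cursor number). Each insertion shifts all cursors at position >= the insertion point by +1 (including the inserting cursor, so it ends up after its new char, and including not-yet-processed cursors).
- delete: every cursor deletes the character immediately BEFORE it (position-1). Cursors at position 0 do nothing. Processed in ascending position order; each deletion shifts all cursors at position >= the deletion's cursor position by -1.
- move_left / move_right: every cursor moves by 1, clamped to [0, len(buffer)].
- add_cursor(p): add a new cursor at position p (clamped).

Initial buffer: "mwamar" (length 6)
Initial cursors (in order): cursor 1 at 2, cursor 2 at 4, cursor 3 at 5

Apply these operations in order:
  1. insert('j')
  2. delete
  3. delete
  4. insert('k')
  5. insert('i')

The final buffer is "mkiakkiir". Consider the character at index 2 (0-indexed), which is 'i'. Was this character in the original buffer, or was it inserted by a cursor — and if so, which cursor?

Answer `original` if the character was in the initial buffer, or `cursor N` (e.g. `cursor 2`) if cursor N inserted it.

Answer: cursor 1

Derivation:
After op 1 (insert('j')): buffer="mwjamjajr" (len 9), cursors c1@3 c2@6 c3@8, authorship ..1..2.3.
After op 2 (delete): buffer="mwamar" (len 6), cursors c1@2 c2@4 c3@5, authorship ......
After op 3 (delete): buffer="mar" (len 3), cursors c1@1 c2@2 c3@2, authorship ...
After op 4 (insert('k')): buffer="mkakkr" (len 6), cursors c1@2 c2@5 c3@5, authorship .1.23.
After op 5 (insert('i')): buffer="mkiakkiir" (len 9), cursors c1@3 c2@8 c3@8, authorship .11.2323.
Authorship (.=original, N=cursor N): . 1 1 . 2 3 2 3 .
Index 2: author = 1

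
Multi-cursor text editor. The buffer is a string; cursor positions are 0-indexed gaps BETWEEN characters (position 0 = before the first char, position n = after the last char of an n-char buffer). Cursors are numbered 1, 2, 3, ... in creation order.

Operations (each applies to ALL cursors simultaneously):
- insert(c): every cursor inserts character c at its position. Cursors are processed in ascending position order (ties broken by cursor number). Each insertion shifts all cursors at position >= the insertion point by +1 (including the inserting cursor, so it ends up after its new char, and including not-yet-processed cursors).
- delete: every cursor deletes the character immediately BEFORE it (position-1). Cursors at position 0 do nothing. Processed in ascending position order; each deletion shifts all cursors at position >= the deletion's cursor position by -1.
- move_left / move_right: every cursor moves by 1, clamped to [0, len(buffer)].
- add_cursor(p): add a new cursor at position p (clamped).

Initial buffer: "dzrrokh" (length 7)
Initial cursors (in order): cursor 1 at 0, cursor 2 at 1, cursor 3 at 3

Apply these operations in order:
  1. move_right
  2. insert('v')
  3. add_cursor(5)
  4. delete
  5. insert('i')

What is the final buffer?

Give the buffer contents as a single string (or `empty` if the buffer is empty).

Answer: diziiriokh

Derivation:
After op 1 (move_right): buffer="dzrrokh" (len 7), cursors c1@1 c2@2 c3@4, authorship .......
After op 2 (insert('v')): buffer="dvzvrrvokh" (len 10), cursors c1@2 c2@4 c3@7, authorship .1.2..3...
After op 3 (add_cursor(5)): buffer="dvzvrrvokh" (len 10), cursors c1@2 c2@4 c4@5 c3@7, authorship .1.2..3...
After op 4 (delete): buffer="dzrokh" (len 6), cursors c1@1 c2@2 c4@2 c3@3, authorship ......
After op 5 (insert('i')): buffer="diziiriokh" (len 10), cursors c1@2 c2@5 c4@5 c3@7, authorship .1.24.3...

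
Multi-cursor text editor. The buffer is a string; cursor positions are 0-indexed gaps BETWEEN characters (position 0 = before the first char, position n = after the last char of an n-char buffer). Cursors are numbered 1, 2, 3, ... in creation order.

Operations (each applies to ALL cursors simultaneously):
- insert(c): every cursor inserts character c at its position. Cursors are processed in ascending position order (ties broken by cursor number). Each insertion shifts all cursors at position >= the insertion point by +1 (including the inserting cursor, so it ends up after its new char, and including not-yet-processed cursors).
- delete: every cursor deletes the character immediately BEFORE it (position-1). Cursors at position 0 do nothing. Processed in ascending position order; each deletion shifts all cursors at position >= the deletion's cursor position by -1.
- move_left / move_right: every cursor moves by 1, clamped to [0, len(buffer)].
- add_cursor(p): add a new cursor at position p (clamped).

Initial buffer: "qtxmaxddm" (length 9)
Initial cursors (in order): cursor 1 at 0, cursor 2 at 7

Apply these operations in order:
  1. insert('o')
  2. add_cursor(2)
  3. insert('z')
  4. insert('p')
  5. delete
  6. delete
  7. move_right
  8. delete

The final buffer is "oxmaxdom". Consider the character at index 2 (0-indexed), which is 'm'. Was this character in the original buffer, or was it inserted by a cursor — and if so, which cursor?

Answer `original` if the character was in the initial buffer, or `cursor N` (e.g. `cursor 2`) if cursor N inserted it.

After op 1 (insert('o')): buffer="oqtxmaxdodm" (len 11), cursors c1@1 c2@9, authorship 1.......2..
After op 2 (add_cursor(2)): buffer="oqtxmaxdodm" (len 11), cursors c1@1 c3@2 c2@9, authorship 1.......2..
After op 3 (insert('z')): buffer="ozqztxmaxdozdm" (len 14), cursors c1@2 c3@4 c2@12, authorship 11.3......22..
After op 4 (insert('p')): buffer="ozpqzptxmaxdozpdm" (len 17), cursors c1@3 c3@6 c2@15, authorship 111.33......222..
After op 5 (delete): buffer="ozqztxmaxdozdm" (len 14), cursors c1@2 c3@4 c2@12, authorship 11.3......22..
After op 6 (delete): buffer="oqtxmaxdodm" (len 11), cursors c1@1 c3@2 c2@9, authorship 1.......2..
After op 7 (move_right): buffer="oqtxmaxdodm" (len 11), cursors c1@2 c3@3 c2@10, authorship 1.......2..
After op 8 (delete): buffer="oxmaxdom" (len 8), cursors c1@1 c3@1 c2@7, authorship 1.....2.
Authorship (.=original, N=cursor N): 1 . . . . . 2 .
Index 2: author = original

Answer: original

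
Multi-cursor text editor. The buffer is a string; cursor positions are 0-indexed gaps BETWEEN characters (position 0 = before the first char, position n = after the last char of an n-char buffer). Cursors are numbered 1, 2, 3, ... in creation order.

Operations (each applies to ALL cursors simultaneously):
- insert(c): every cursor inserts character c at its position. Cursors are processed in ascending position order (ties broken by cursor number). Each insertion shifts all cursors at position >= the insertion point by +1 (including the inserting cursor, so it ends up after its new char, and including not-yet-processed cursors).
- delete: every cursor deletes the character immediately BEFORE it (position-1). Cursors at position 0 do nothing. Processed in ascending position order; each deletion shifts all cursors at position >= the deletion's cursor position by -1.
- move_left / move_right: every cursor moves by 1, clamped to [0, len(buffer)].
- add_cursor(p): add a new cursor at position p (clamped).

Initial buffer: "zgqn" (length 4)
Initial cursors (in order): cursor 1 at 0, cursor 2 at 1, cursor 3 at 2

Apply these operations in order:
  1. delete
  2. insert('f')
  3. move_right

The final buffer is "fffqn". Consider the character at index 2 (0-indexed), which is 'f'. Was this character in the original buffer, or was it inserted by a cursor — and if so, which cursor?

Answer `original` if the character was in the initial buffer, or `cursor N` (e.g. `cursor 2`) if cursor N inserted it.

Answer: cursor 3

Derivation:
After op 1 (delete): buffer="qn" (len 2), cursors c1@0 c2@0 c3@0, authorship ..
After op 2 (insert('f')): buffer="fffqn" (len 5), cursors c1@3 c2@3 c3@3, authorship 123..
After op 3 (move_right): buffer="fffqn" (len 5), cursors c1@4 c2@4 c3@4, authorship 123..
Authorship (.=original, N=cursor N): 1 2 3 . .
Index 2: author = 3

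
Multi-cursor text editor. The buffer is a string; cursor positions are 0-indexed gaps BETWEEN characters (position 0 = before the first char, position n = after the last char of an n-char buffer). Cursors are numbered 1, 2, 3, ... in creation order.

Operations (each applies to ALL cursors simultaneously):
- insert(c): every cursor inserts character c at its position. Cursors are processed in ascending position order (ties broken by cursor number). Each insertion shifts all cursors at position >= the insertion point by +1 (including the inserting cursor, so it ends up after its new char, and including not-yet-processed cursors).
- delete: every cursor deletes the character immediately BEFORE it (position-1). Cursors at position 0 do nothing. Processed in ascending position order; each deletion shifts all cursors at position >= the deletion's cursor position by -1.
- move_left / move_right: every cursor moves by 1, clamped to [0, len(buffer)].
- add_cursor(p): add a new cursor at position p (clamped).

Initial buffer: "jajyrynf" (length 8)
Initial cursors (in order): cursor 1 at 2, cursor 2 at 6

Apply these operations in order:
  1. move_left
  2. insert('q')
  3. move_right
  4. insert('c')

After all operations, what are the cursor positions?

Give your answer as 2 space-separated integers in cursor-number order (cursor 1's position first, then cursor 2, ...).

After op 1 (move_left): buffer="jajyrynf" (len 8), cursors c1@1 c2@5, authorship ........
After op 2 (insert('q')): buffer="jqajyrqynf" (len 10), cursors c1@2 c2@7, authorship .1....2...
After op 3 (move_right): buffer="jqajyrqynf" (len 10), cursors c1@3 c2@8, authorship .1....2...
After op 4 (insert('c')): buffer="jqacjyrqycnf" (len 12), cursors c1@4 c2@10, authorship .1.1...2.2..

Answer: 4 10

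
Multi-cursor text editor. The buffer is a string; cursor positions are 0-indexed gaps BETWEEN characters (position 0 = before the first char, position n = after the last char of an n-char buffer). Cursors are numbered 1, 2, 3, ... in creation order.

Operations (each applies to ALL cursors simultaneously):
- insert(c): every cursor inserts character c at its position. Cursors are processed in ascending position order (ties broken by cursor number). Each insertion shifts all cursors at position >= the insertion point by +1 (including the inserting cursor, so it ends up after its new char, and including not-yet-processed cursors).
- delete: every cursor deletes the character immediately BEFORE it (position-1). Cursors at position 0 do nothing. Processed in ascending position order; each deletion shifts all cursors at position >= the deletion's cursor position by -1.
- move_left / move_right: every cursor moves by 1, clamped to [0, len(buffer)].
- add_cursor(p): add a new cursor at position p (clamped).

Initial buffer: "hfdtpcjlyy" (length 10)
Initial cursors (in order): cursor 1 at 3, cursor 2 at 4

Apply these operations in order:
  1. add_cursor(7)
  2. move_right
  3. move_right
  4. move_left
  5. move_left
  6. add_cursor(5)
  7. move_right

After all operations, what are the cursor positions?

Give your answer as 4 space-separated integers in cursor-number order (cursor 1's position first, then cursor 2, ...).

After op 1 (add_cursor(7)): buffer="hfdtpcjlyy" (len 10), cursors c1@3 c2@4 c3@7, authorship ..........
After op 2 (move_right): buffer="hfdtpcjlyy" (len 10), cursors c1@4 c2@5 c3@8, authorship ..........
After op 3 (move_right): buffer="hfdtpcjlyy" (len 10), cursors c1@5 c2@6 c3@9, authorship ..........
After op 4 (move_left): buffer="hfdtpcjlyy" (len 10), cursors c1@4 c2@5 c3@8, authorship ..........
After op 5 (move_left): buffer="hfdtpcjlyy" (len 10), cursors c1@3 c2@4 c3@7, authorship ..........
After op 6 (add_cursor(5)): buffer="hfdtpcjlyy" (len 10), cursors c1@3 c2@4 c4@5 c3@7, authorship ..........
After op 7 (move_right): buffer="hfdtpcjlyy" (len 10), cursors c1@4 c2@5 c4@6 c3@8, authorship ..........

Answer: 4 5 8 6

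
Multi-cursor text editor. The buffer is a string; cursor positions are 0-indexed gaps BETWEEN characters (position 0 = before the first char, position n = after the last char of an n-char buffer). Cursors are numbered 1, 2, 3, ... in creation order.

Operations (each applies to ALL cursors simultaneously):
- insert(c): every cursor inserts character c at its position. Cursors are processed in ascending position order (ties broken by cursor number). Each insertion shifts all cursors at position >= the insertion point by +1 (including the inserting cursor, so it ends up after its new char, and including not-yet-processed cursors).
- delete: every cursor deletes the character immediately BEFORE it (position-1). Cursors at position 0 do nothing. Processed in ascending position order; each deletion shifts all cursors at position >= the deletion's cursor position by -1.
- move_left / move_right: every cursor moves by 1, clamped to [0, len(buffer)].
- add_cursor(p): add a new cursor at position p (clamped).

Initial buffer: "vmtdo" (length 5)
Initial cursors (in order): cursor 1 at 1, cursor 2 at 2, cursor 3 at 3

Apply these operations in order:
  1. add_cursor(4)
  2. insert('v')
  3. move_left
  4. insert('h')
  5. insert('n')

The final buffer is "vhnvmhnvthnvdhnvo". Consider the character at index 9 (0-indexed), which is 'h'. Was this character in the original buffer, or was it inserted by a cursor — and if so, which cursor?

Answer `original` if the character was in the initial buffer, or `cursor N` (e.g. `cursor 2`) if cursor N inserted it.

Answer: cursor 3

Derivation:
After op 1 (add_cursor(4)): buffer="vmtdo" (len 5), cursors c1@1 c2@2 c3@3 c4@4, authorship .....
After op 2 (insert('v')): buffer="vvmvtvdvo" (len 9), cursors c1@2 c2@4 c3@6 c4@8, authorship .1.2.3.4.
After op 3 (move_left): buffer="vvmvtvdvo" (len 9), cursors c1@1 c2@3 c3@5 c4@7, authorship .1.2.3.4.
After op 4 (insert('h')): buffer="vhvmhvthvdhvo" (len 13), cursors c1@2 c2@5 c3@8 c4@11, authorship .11.22.33.44.
After op 5 (insert('n')): buffer="vhnvmhnvthnvdhnvo" (len 17), cursors c1@3 c2@7 c3@11 c4@15, authorship .111.222.333.444.
Authorship (.=original, N=cursor N): . 1 1 1 . 2 2 2 . 3 3 3 . 4 4 4 .
Index 9: author = 3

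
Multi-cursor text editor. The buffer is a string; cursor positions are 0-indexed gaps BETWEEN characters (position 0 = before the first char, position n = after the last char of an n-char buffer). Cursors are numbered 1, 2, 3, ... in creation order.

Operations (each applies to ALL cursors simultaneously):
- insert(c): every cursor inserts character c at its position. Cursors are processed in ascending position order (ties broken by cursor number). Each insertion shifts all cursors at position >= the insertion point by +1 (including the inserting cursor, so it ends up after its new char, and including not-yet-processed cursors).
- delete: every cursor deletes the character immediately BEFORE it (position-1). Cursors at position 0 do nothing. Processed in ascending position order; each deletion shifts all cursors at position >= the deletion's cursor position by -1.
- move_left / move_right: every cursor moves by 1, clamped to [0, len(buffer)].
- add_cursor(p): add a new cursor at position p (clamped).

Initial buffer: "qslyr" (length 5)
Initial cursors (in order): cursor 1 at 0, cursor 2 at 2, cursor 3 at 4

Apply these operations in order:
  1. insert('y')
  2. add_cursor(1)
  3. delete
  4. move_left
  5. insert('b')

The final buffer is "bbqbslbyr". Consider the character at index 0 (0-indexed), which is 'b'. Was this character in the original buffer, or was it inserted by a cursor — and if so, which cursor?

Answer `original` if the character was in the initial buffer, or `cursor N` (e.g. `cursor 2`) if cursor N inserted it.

After op 1 (insert('y')): buffer="yqsylyyr" (len 8), cursors c1@1 c2@4 c3@7, authorship 1..2..3.
After op 2 (add_cursor(1)): buffer="yqsylyyr" (len 8), cursors c1@1 c4@1 c2@4 c3@7, authorship 1..2..3.
After op 3 (delete): buffer="qslyr" (len 5), cursors c1@0 c4@0 c2@2 c3@4, authorship .....
After op 4 (move_left): buffer="qslyr" (len 5), cursors c1@0 c4@0 c2@1 c3@3, authorship .....
After op 5 (insert('b')): buffer="bbqbslbyr" (len 9), cursors c1@2 c4@2 c2@4 c3@7, authorship 14.2..3..
Authorship (.=original, N=cursor N): 1 4 . 2 . . 3 . .
Index 0: author = 1

Answer: cursor 1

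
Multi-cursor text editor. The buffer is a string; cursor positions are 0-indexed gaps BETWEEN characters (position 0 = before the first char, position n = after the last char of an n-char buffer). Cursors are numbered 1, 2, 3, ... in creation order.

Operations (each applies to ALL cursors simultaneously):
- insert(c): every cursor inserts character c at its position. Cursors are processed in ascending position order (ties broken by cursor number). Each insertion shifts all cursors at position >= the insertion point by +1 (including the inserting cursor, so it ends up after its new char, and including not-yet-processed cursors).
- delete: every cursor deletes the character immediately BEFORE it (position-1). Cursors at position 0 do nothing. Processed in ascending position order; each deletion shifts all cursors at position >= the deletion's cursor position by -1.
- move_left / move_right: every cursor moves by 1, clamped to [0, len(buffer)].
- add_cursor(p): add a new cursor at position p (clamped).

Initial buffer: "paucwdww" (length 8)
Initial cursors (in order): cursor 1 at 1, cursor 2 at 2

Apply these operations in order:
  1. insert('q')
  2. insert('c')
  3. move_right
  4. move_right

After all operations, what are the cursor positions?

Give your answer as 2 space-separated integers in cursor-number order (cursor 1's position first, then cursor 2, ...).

After op 1 (insert('q')): buffer="pqaqucwdww" (len 10), cursors c1@2 c2@4, authorship .1.2......
After op 2 (insert('c')): buffer="pqcaqcucwdww" (len 12), cursors c1@3 c2@6, authorship .11.22......
After op 3 (move_right): buffer="pqcaqcucwdww" (len 12), cursors c1@4 c2@7, authorship .11.22......
After op 4 (move_right): buffer="pqcaqcucwdww" (len 12), cursors c1@5 c2@8, authorship .11.22......

Answer: 5 8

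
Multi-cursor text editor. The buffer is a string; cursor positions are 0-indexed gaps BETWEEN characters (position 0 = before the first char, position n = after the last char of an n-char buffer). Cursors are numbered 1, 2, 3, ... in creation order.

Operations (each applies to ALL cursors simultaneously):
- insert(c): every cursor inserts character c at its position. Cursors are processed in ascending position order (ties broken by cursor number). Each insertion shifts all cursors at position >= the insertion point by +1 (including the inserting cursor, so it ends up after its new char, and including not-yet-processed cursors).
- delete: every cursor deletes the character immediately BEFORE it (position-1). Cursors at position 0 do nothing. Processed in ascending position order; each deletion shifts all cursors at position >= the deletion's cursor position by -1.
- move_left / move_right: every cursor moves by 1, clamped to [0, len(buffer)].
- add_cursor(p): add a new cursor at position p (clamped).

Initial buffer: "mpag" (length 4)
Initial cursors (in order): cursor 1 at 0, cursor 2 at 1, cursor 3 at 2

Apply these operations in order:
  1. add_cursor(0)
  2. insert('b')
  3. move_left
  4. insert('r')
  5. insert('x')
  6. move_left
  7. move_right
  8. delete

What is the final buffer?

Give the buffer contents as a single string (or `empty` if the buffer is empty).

After op 1 (add_cursor(0)): buffer="mpag" (len 4), cursors c1@0 c4@0 c2@1 c3@2, authorship ....
After op 2 (insert('b')): buffer="bbmbpbag" (len 8), cursors c1@2 c4@2 c2@4 c3@6, authorship 14.2.3..
After op 3 (move_left): buffer="bbmbpbag" (len 8), cursors c1@1 c4@1 c2@3 c3@5, authorship 14.2.3..
After op 4 (insert('r')): buffer="brrbmrbprbag" (len 12), cursors c1@3 c4@3 c2@6 c3@9, authorship 1144.22.33..
After op 5 (insert('x')): buffer="brrxxbmrxbprxbag" (len 16), cursors c1@5 c4@5 c2@9 c3@13, authorship 114144.222.333..
After op 6 (move_left): buffer="brrxxbmrxbprxbag" (len 16), cursors c1@4 c4@4 c2@8 c3@12, authorship 114144.222.333..
After op 7 (move_right): buffer="brrxxbmrxbprxbag" (len 16), cursors c1@5 c4@5 c2@9 c3@13, authorship 114144.222.333..
After op 8 (delete): buffer="brrbmrbprbag" (len 12), cursors c1@3 c4@3 c2@6 c3@9, authorship 1144.22.33..

Answer: brrbmrbprbag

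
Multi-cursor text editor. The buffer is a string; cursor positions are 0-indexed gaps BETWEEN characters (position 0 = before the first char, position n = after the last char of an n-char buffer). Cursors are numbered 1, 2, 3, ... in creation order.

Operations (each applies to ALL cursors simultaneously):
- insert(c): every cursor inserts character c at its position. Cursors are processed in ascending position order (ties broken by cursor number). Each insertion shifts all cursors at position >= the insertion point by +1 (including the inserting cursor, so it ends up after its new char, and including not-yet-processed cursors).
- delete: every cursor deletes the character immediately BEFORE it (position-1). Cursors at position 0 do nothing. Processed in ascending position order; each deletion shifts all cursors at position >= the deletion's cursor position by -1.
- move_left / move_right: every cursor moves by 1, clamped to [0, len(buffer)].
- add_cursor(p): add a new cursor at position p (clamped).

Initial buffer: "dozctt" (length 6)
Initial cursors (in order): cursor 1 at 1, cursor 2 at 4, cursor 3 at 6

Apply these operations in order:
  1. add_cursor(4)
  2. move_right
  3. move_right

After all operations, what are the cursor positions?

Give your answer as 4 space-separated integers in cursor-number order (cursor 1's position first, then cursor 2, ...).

Answer: 3 6 6 6

Derivation:
After op 1 (add_cursor(4)): buffer="dozctt" (len 6), cursors c1@1 c2@4 c4@4 c3@6, authorship ......
After op 2 (move_right): buffer="dozctt" (len 6), cursors c1@2 c2@5 c4@5 c3@6, authorship ......
After op 3 (move_right): buffer="dozctt" (len 6), cursors c1@3 c2@6 c3@6 c4@6, authorship ......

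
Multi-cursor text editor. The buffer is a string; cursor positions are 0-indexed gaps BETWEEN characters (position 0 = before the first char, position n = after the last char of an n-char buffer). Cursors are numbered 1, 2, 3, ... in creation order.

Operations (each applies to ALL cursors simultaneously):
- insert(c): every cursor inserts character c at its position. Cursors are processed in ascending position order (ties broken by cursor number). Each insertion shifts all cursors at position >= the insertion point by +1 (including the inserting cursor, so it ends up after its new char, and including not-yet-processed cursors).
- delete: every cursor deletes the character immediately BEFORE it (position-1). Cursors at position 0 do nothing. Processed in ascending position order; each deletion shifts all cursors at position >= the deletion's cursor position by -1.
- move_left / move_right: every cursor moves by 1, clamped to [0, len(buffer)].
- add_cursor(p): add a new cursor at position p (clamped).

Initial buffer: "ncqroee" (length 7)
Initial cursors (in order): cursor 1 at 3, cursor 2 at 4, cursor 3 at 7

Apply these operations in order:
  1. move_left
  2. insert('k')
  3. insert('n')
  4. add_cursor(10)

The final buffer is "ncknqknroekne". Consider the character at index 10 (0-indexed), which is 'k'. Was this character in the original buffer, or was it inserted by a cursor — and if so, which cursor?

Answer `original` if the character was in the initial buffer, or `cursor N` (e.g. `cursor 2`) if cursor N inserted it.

Answer: cursor 3

Derivation:
After op 1 (move_left): buffer="ncqroee" (len 7), cursors c1@2 c2@3 c3@6, authorship .......
After op 2 (insert('k')): buffer="nckqkroeke" (len 10), cursors c1@3 c2@5 c3@9, authorship ..1.2...3.
After op 3 (insert('n')): buffer="ncknqknroekne" (len 13), cursors c1@4 c2@7 c3@12, authorship ..11.22...33.
After op 4 (add_cursor(10)): buffer="ncknqknroekne" (len 13), cursors c1@4 c2@7 c4@10 c3@12, authorship ..11.22...33.
Authorship (.=original, N=cursor N): . . 1 1 . 2 2 . . . 3 3 .
Index 10: author = 3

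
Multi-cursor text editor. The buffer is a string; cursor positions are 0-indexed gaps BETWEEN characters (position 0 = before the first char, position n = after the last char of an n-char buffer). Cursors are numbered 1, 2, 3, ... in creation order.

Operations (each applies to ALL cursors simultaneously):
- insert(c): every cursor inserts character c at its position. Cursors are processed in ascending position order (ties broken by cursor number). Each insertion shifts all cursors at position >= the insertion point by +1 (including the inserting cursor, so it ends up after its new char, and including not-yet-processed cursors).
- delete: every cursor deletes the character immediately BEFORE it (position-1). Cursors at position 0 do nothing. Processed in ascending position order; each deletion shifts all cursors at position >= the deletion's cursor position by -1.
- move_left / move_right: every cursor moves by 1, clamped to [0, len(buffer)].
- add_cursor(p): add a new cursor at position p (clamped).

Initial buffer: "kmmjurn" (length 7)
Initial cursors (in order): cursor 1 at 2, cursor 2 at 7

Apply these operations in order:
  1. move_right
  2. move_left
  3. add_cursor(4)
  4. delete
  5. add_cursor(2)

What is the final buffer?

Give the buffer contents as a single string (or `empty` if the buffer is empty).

Answer: kmun

Derivation:
After op 1 (move_right): buffer="kmmjurn" (len 7), cursors c1@3 c2@7, authorship .......
After op 2 (move_left): buffer="kmmjurn" (len 7), cursors c1@2 c2@6, authorship .......
After op 3 (add_cursor(4)): buffer="kmmjurn" (len 7), cursors c1@2 c3@4 c2@6, authorship .......
After op 4 (delete): buffer="kmun" (len 4), cursors c1@1 c3@2 c2@3, authorship ....
After op 5 (add_cursor(2)): buffer="kmun" (len 4), cursors c1@1 c3@2 c4@2 c2@3, authorship ....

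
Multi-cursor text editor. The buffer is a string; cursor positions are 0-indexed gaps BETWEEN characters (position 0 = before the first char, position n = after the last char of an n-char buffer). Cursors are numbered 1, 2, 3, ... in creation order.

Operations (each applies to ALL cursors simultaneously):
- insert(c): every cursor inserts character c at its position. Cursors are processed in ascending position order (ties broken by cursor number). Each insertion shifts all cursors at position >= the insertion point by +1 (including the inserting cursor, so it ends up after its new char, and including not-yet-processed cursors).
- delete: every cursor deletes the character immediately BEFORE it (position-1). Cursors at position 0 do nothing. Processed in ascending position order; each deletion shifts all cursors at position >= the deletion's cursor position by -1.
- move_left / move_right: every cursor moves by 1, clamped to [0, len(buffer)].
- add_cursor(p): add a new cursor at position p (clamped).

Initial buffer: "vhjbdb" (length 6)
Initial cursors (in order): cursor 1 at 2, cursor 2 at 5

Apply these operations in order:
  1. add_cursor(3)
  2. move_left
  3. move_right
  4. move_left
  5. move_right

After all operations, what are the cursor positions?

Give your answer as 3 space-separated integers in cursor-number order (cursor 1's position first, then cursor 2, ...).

After op 1 (add_cursor(3)): buffer="vhjbdb" (len 6), cursors c1@2 c3@3 c2@5, authorship ......
After op 2 (move_left): buffer="vhjbdb" (len 6), cursors c1@1 c3@2 c2@4, authorship ......
After op 3 (move_right): buffer="vhjbdb" (len 6), cursors c1@2 c3@3 c2@5, authorship ......
After op 4 (move_left): buffer="vhjbdb" (len 6), cursors c1@1 c3@2 c2@4, authorship ......
After op 5 (move_right): buffer="vhjbdb" (len 6), cursors c1@2 c3@3 c2@5, authorship ......

Answer: 2 5 3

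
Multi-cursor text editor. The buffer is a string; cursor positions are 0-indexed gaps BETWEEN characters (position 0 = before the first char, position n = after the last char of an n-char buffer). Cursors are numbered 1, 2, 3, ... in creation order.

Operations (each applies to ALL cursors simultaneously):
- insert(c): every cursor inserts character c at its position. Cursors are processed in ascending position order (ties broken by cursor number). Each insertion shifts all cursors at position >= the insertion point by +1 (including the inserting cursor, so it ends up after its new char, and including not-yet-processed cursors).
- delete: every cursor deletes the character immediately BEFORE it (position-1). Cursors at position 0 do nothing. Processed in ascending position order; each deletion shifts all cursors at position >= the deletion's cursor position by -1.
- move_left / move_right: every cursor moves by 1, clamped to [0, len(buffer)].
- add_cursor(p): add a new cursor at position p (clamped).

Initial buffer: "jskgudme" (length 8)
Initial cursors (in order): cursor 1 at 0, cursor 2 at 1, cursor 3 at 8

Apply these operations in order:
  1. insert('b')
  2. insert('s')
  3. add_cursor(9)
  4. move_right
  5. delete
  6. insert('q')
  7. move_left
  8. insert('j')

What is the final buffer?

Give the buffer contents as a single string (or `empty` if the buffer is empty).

Answer: bsjqbsjqkgujqmebjq

Derivation:
After op 1 (insert('b')): buffer="bjbskgudmeb" (len 11), cursors c1@1 c2@3 c3@11, authorship 1.2.......3
After op 2 (insert('s')): buffer="bsjbsskgudmebs" (len 14), cursors c1@2 c2@5 c3@14, authorship 11.22.......33
After op 3 (add_cursor(9)): buffer="bsjbsskgudmebs" (len 14), cursors c1@2 c2@5 c4@9 c3@14, authorship 11.22.......33
After op 4 (move_right): buffer="bsjbsskgudmebs" (len 14), cursors c1@3 c2@6 c4@10 c3@14, authorship 11.22.......33
After op 5 (delete): buffer="bsbskgumeb" (len 10), cursors c1@2 c2@4 c4@7 c3@10, authorship 1122.....3
After op 6 (insert('q')): buffer="bsqbsqkguqmebq" (len 14), cursors c1@3 c2@6 c4@10 c3@14, authorship 111222...4..33
After op 7 (move_left): buffer="bsqbsqkguqmebq" (len 14), cursors c1@2 c2@5 c4@9 c3@13, authorship 111222...4..33
After op 8 (insert('j')): buffer="bsjqbsjqkgujqmebjq" (len 18), cursors c1@3 c2@7 c4@12 c3@17, authorship 11112222...44..333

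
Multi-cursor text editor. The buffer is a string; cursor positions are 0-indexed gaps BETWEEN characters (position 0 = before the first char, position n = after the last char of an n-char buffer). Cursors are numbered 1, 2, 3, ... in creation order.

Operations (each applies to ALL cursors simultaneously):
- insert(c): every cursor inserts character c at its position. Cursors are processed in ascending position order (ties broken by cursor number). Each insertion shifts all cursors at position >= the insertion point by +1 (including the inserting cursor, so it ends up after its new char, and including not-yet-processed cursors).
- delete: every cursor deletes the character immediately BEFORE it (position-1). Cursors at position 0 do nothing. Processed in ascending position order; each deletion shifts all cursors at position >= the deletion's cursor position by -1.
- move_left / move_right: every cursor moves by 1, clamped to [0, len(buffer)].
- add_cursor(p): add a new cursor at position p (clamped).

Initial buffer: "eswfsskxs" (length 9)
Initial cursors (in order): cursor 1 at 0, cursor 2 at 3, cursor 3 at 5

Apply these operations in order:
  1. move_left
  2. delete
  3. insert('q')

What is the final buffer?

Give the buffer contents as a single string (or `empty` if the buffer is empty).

Answer: qeqwqsskxs

Derivation:
After op 1 (move_left): buffer="eswfsskxs" (len 9), cursors c1@0 c2@2 c3@4, authorship .........
After op 2 (delete): buffer="ewsskxs" (len 7), cursors c1@0 c2@1 c3@2, authorship .......
After op 3 (insert('q')): buffer="qeqwqsskxs" (len 10), cursors c1@1 c2@3 c3@5, authorship 1.2.3.....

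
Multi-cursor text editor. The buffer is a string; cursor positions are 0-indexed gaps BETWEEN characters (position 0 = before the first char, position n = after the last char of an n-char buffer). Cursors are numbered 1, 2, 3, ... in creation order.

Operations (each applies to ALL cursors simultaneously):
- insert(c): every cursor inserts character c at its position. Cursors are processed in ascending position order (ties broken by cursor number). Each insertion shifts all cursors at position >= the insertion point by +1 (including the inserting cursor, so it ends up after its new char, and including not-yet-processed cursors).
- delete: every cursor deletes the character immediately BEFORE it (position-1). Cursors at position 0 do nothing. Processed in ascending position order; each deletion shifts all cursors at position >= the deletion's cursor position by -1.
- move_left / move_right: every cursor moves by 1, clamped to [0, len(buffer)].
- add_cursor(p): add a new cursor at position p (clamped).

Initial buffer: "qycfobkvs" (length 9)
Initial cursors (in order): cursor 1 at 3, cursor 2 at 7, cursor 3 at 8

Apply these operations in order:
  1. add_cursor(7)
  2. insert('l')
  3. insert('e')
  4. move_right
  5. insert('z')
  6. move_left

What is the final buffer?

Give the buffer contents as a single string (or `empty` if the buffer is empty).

Answer: qyclefzobklleevzzlesz

Derivation:
After op 1 (add_cursor(7)): buffer="qycfobkvs" (len 9), cursors c1@3 c2@7 c4@7 c3@8, authorship .........
After op 2 (insert('l')): buffer="qyclfobkllvls" (len 13), cursors c1@4 c2@10 c4@10 c3@12, authorship ...1....24.3.
After op 3 (insert('e')): buffer="qyclefobklleevles" (len 17), cursors c1@5 c2@13 c4@13 c3@16, authorship ...11....2424.33.
After op 4 (move_right): buffer="qyclefobklleevles" (len 17), cursors c1@6 c2@14 c4@14 c3@17, authorship ...11....2424.33.
After op 5 (insert('z')): buffer="qyclefzobklleevzzlesz" (len 21), cursors c1@7 c2@17 c4@17 c3@21, authorship ...11.1...2424.2433.3
After op 6 (move_left): buffer="qyclefzobklleevzzlesz" (len 21), cursors c1@6 c2@16 c4@16 c3@20, authorship ...11.1...2424.2433.3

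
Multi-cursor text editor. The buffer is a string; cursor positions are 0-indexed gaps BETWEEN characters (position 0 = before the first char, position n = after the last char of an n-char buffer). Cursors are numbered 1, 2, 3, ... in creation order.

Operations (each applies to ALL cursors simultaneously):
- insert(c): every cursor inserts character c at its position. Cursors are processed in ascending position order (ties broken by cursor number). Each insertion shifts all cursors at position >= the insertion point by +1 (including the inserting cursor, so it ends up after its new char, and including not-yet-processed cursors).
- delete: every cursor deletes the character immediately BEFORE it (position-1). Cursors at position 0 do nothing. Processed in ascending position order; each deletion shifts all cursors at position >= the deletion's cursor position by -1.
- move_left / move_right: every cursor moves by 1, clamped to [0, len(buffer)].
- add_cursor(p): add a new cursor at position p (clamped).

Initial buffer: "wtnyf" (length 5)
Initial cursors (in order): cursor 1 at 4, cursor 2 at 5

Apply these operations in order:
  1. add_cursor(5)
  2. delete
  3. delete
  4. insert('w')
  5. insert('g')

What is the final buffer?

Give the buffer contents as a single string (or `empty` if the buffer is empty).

Answer: wwwggg

Derivation:
After op 1 (add_cursor(5)): buffer="wtnyf" (len 5), cursors c1@4 c2@5 c3@5, authorship .....
After op 2 (delete): buffer="wt" (len 2), cursors c1@2 c2@2 c3@2, authorship ..
After op 3 (delete): buffer="" (len 0), cursors c1@0 c2@0 c3@0, authorship 
After op 4 (insert('w')): buffer="www" (len 3), cursors c1@3 c2@3 c3@3, authorship 123
After op 5 (insert('g')): buffer="wwwggg" (len 6), cursors c1@6 c2@6 c3@6, authorship 123123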